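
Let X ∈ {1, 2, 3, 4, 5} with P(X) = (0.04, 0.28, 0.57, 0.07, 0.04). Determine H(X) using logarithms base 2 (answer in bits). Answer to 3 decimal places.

1.617 bits

H(X) = −Σ p·log₂ p.
  −(0.04)·log₂(0.04) = 0.1858
  −(0.28)·log₂(0.28) = 0.5142
  −(0.57)·log₂(0.57) = 0.4623
  −(0.07)·log₂(0.07) = 0.2686
  −(0.04)·log₂(0.04) = 0.1858
Sum: 0.1858 + 0.5142 + 0.4623 + 0.2686 + 0.1858 = 1.617 bits.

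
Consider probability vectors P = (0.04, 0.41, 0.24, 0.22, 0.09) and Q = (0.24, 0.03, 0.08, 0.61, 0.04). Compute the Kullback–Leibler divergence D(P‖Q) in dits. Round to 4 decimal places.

D(P‖Q) = Σ p·log₁₀(p/q).
  0.04·log₁₀(0.04/0.24) = -0.03113
  0.41·log₁₀(0.41/0.03) = 0.46562
  0.24·log₁₀(0.24/0.08) = 0.11451
  0.22·log₁₀(0.22/0.61) = -0.09744
  0.09·log₁₀(0.09/0.04) = 0.03170
D(P‖Q) = 0.4833 dits.

0.4833 dits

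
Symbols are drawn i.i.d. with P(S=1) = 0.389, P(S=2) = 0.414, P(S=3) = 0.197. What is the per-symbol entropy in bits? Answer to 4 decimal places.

H(S) = −Σ p·log₂ p.
  −(0.389)·log₂(0.389) = 0.52988
  −(0.414)·log₂(0.414) = 0.52673
  −(0.197)·log₂(0.197) = 0.46172
Sum: 0.52988 + 0.52673 + 0.46172 = 1.5183 bits.

1.5183 bits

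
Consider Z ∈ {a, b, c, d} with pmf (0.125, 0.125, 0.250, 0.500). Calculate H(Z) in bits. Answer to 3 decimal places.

H(Z) = −Σ p·log₂ p.
  −(0.125)·log₂(0.125) = 0.3750
  −(0.125)·log₂(0.125) = 0.3750
  −(0.250)·log₂(0.250) = 0.5000
  −(0.500)·log₂(0.500) = 0.5000
Sum: 0.3750 + 0.3750 + 0.5000 + 0.5000 = 1.750 bits.

1.750 bits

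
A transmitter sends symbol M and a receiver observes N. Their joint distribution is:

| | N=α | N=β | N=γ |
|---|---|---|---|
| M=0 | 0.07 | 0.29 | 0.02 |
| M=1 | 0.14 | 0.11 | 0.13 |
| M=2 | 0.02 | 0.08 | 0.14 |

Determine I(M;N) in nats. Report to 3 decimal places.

Marginals: p(M) = (0.3800, 0.3800, 0.2400), p(N) = (0.2300, 0.4800, 0.2900).
I(M;N) = Σ p(x,y)·ln[p(x,y)/(p(x)p(y))].
  (0,α): 0.07·ln(0.8009) = -0.0155
  (0,β): 0.29·ln(1.5899) = 0.1345
  (0,γ): 0.02·ln(0.1815) = -0.0341
  (1,α): 0.14·ln(1.6018) = 0.0660
  (1,β): 0.11·ln(0.6031) = -0.0556
  (1,γ): 0.13·ln(1.1797) = 0.0215
  (2,α): 0.02·ln(0.3623) = -0.0203
  (2,β): 0.08·ln(0.6944) = -0.0292
  (2,γ): 0.14·ln(2.0115) = 0.0978
Sum = 0.165 nats.

0.165 nats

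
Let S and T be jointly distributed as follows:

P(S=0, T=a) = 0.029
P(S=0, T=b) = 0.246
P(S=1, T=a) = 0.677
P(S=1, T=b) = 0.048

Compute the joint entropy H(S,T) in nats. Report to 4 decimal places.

0.8575 nats

H(S,T) = −Σ p(x,y)·ln p(x,y) over all 4 cells.
  cell (0,a): −0.029·ln0.029 = 0.10267
  cell (0,b): −0.246·ln0.246 = 0.34500
  cell (1,a): −0.677·ln0.677 = 0.26409
  cell (1,b): −0.048·ln0.048 = 0.14575
Sum = 0.8575 nats.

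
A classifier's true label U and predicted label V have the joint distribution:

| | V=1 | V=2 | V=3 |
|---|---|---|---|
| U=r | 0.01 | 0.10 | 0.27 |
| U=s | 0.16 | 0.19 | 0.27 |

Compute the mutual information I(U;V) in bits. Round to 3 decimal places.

0.094 bits

Marginals: p(U) = (0.3800, 0.6200), p(V) = (0.1700, 0.2900, 0.5400).
I(U;V) = Σ p(x,y)·log₂[p(x,y)/(p(x)p(y))].
  (r,1): 0.01·log₂(0.1548) = -0.0269
  (r,2): 0.10·log₂(0.9074) = -0.0140
  (r,3): 0.27·log₂(1.3158) = 0.1069
  (s,1): 0.16·log₂(1.5180) = 0.0964
  (s,2): 0.19·log₂(1.0567) = 0.0151
  (s,3): 0.27·log₂(0.8065) = -0.0838
Sum = 0.094 bits.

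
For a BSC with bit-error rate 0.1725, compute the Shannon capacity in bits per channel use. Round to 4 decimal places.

Binary symmetric channel: C = 1 − h₂(ε) where h₂ is the binary entropy function.
h₂(0.1725) = −0.1725·log₂0.1725 − 0.8275·log₂0.8275 = 0.6634.
C = 1 − 0.6634 = 0.3366 bits per channel use.

0.3366 bits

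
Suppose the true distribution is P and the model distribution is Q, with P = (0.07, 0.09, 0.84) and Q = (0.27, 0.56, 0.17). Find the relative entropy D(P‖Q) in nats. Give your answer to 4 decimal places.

1.0830 nats

D(P‖Q) = Σ p·ln(p/q).
  0.07·ln(0.07/0.27) = -0.09449
  0.09·ln(0.09/0.56) = -0.16453
  0.84·ln(0.84/0.17) = 1.34199
D(P‖Q) = 1.0830 nats.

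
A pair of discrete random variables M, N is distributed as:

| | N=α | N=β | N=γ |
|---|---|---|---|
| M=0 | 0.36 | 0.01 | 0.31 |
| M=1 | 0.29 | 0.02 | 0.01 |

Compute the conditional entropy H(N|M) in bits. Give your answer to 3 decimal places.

0.914 bits

Chain rule: H(N|M) = H(M,N) − H(M).
Marginals: p(M) = (0.6800, 0.3200), p(N) = (0.6500, 0.0300, 0.3200).
H(M,N) = 1.8181 bits; H(M) = 0.9044 bits.
H(N|M) = 1.8181 − 0.9044 = 0.914 bits.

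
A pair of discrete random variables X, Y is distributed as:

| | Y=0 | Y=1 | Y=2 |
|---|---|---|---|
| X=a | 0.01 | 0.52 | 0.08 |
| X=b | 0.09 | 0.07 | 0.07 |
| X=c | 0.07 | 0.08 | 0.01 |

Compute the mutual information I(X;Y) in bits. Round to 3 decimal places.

Marginals: p(X) = (0.6100, 0.2300, 0.1600), p(Y) = (0.1700, 0.6700, 0.1600).
I(X;Y) = Σ p(x,y)·log₂[p(x,y)/(p(x)p(y))].
  (a,0): 0.01·log₂(0.0964) = -0.0337
  (a,1): 0.52·log₂(1.2723) = 0.1807
  (a,2): 0.08·log₂(0.8197) = -0.0230
  (b,0): 0.09·log₂(2.3018) = 0.1082
  (b,1): 0.07·log₂(0.4543) = -0.0797
  (b,2): 0.07·log₂(1.9022) = 0.0649
  (c,0): 0.07·log₂(2.5735) = 0.0955
  (c,1): 0.08·log₂(0.7463) = -0.0338
  (c,2): 0.01·log₂(0.3906) = -0.0136
Sum = 0.266 bits.

0.266 bits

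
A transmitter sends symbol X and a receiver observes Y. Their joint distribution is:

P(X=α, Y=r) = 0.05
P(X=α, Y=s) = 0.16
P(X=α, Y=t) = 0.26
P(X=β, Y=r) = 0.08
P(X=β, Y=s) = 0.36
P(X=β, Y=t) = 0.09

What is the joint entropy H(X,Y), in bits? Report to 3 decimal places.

H(X,Y) = −Σ p(x,y)·log₂ p(x,y) over all 6 cells.
  cell (α,r): −0.05·log₂0.05 = 0.2161
  cell (α,s): −0.16·log₂0.16 = 0.4230
  cell (α,t): −0.26·log₂0.26 = 0.5053
  cell (β,r): −0.08·log₂0.08 = 0.2915
  cell (β,s): −0.36·log₂0.36 = 0.5306
  cell (β,t): −0.09·log₂0.09 = 0.3127
Sum = 2.279 bits.

2.279 bits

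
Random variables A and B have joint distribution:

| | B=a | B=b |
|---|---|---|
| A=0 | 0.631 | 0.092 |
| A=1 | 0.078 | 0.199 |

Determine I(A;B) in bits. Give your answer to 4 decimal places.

Marginals: p(A) = (0.7230, 0.2770), p(B) = (0.7090, 0.2910).
I(A;B) = Σ p(x,y)·log₂[p(x,y)/(p(x)p(y))].
  (0,a): 0.631·log₂(1.2310) = 0.18917
  (0,b): 0.092·log₂(0.4373) = -0.10979
  (1,a): 0.078·log₂(0.3972) = -0.10391
  (1,b): 0.199·log₂(2.4688) = 0.25945
Sum = 0.2349 bits.

0.2349 bits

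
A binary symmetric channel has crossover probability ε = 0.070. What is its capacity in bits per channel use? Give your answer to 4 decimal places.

0.6341 bits

Binary symmetric channel: C = 1 − h₂(ε) where h₂ is the binary entropy function.
h₂(0.070) = −0.070·log₂0.070 − 0.930·log₂0.930 = 0.3659.
C = 1 − 0.3659 = 0.6341 bits per channel use.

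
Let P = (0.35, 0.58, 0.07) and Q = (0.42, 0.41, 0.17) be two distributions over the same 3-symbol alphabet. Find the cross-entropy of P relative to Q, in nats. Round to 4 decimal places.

0.9448 nats

H(P,Q) = −Σ p·ln q.
  −0.35·ln(0.42) = 0.30363
  −0.58·ln(0.41) = 0.51713
  −0.07·ln(0.17) = 0.12404
H(P,Q) = 0.9448 nats.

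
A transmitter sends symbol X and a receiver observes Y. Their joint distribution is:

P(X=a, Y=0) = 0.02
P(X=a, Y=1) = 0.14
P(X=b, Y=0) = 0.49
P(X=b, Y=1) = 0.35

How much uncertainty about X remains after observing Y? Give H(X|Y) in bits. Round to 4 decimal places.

0.5447 bits

Marginals: p(X) = (0.1600, 0.8400), p(Y) = (0.5100, 0.4900).
H(X|Y) = Σ p(Y) · H(X|Y=·).
  Y=0: p=0.5100, H(X|Y=0) = 0.2387
  Y=1: p=0.4900, H(X|Y=1) = 0.8631
Weighted sum = 0.5447 bits.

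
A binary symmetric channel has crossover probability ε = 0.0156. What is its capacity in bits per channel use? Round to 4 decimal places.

0.8840 bits

Binary symmetric channel: C = 1 − h₂(ε) where h₂ is the binary entropy function.
h₂(0.0156) = −0.0156·log₂0.0156 − 0.9844·log₂0.9844 = 0.1160.
C = 1 − 0.1160 = 0.8840 bits per channel use.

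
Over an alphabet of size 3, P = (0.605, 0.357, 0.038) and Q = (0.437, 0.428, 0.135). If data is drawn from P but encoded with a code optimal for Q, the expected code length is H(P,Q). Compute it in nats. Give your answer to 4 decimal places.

0.8799 nats

H(P,Q) = −Σ p·ln q.
  −0.605·ln(0.437) = 0.50083
  −0.357·ln(0.428) = 0.30296
  −0.038·ln(0.135) = 0.07609
H(P,Q) = 0.8799 nats.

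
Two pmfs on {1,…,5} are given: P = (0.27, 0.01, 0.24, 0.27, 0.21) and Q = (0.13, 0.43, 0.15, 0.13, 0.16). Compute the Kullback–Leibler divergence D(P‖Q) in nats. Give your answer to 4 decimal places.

D(P‖Q) = Σ p·ln(p/q).
  0.27·ln(0.27/0.13) = 0.19734
  0.01·ln(0.01/0.43) = -0.03761
  0.24·ln(0.24/0.15) = 0.11280
  0.27·ln(0.27/0.13) = 0.19734
  0.21·ln(0.21/0.16) = 0.05711
D(P‖Q) = 0.5270 nats.

0.5270 nats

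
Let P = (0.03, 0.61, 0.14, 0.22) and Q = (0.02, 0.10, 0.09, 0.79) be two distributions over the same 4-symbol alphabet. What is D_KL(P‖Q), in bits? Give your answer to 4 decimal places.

D(P‖Q) = Σ p·log₂(p/q).
  0.03·log₂(0.03/0.02) = 0.01755
  0.61·log₂(0.61/0.10) = 1.59137
  0.14·log₂(0.14/0.09) = 0.08924
  0.22·log₂(0.22/0.79) = -0.40576
D(P‖Q) = 1.2924 bits.

1.2924 bits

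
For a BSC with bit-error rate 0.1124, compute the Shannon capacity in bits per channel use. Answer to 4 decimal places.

0.4929 bits

Binary symmetric channel: C = 1 − h₂(ε) where h₂ is the binary entropy function.
h₂(0.1124) = −0.1124·log₂0.1124 − 0.8876·log₂0.8876 = 0.5071.
C = 1 − 0.5071 = 0.4929 bits per channel use.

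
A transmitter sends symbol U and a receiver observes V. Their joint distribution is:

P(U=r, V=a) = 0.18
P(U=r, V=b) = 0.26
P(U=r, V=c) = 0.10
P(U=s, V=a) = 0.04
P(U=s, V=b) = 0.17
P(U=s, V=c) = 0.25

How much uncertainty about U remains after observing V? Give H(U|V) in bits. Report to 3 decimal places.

0.869 bits

Chain rule: H(U|V) = H(U,V) − H(V).
Marginals: p(U) = (0.5400, 0.4600), p(V) = (0.2200, 0.4300, 0.3500).
H(U,V) = 2.4031 bits; H(V) = 1.5342 bits.
H(U|V) = 2.4031 − 1.5342 = 0.869 bits.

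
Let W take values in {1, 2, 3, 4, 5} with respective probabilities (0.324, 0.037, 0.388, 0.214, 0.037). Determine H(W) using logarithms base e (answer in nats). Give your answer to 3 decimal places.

1.306 nats

H(W) = −Σ p·ln p.
  −(0.324)·ln(0.324) = 0.3652
  −(0.037)·ln(0.037) = 0.1220
  −(0.388)·ln(0.388) = 0.3673
  −(0.214)·ln(0.214) = 0.3299
  −(0.037)·ln(0.037) = 0.1220
Sum: 0.3652 + 0.1220 + 0.3673 + 0.3299 + 0.1220 = 1.306 nats.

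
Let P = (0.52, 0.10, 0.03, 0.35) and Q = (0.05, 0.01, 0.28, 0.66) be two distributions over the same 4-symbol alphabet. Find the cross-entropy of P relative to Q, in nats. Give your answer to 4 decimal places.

2.2019 nats

H(P,Q) = −Σ p·ln q.
  −0.52·ln(0.05) = 1.55778
  −0.10·ln(0.01) = 0.46052
  −0.03·ln(0.28) = 0.03819
  −0.35·ln(0.66) = 0.14543
H(P,Q) = 2.2019 nats.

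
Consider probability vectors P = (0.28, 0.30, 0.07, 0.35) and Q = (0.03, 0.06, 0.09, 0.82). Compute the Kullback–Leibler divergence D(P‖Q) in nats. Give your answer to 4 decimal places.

D(P‖Q) = Σ p·ln(p/q).
  0.28·ln(0.28/0.03) = 0.62541
  0.30·ln(0.30/0.06) = 0.48283
  0.07·ln(0.07/0.09) = -0.01759
  0.35·ln(0.35/0.82) = -0.29798
D(P‖Q) = 0.7927 nats.

0.7927 nats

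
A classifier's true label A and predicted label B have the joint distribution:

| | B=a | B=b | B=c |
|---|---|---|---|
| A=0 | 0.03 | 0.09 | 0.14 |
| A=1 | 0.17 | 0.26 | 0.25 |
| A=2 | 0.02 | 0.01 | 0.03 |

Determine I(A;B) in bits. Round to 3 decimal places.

Marginals: p(A) = (0.2600, 0.6800, 0.0600), p(B) = (0.2200, 0.3600, 0.4200).
I(A;B) = H(A) + H(B) − H(A,B).
H(A) = 1.1272, H(B) = 1.5368, H(A,B) = 2.6325.
I(A;B) = 1.1272 + 1.5368 − 2.6325 = 0.032 bits.

0.032 bits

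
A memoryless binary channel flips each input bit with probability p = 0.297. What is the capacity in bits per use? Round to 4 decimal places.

0.1224 bits

Binary symmetric channel: C = 1 − h₂(ε) where h₂ is the binary entropy function.
h₂(0.297) = −0.297·log₂0.297 − 0.703·log₂0.703 = 0.8776.
C = 1 − 0.8776 = 0.1224 bits per channel use.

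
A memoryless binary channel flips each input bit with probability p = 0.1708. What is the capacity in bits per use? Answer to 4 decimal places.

0.3405 bits

Binary symmetric channel: C = 1 − h₂(ε) where h₂ is the binary entropy function.
h₂(0.1708) = −0.1708·log₂0.1708 − 0.8292·log₂0.8292 = 0.6595.
C = 1 − 0.6595 = 0.3405 bits per channel use.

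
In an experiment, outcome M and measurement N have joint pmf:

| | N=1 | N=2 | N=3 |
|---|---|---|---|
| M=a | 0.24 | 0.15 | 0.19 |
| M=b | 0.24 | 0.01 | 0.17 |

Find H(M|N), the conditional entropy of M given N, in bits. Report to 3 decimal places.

0.893 bits

Chain rule: H(M|N) = H(M,N) − H(N).
Marginals: p(M) = (0.5800, 0.4200), p(N) = (0.4800, 0.1600, 0.3600).
H(M,N) = 2.3551 bits; H(N) = 1.4619 bits.
H(M|N) = 2.3551 − 1.4619 = 0.893 bits.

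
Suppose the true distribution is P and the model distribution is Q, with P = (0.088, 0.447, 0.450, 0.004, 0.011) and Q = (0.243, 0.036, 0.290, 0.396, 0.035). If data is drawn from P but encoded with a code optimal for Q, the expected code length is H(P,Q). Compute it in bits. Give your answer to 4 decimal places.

H(P,Q) = −Σ p·log₂ q.
  −0.088·log₂(0.243) = 0.17961
  −0.447·log₂(0.036) = 2.14375
  −0.450·log₂(0.290) = 0.80364
  −0.004·log₂(0.396) = 0.00535
  −0.011·log₂(0.035) = 0.05320
H(P,Q) = 3.1855 bits.

3.1855 bits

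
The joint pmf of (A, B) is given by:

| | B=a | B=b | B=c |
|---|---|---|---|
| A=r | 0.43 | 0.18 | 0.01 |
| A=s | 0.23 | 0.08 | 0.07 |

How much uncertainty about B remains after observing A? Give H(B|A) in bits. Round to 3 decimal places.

1.125 bits

Chain rule: H(B|A) = H(A,B) − H(A).
Marginals: p(A) = (0.6200, 0.3800), p(B) = (0.6600, 0.2600, 0.0800).
H(A,B) = 2.0830 bits; H(A) = 0.9580 bits.
H(B|A) = 2.0830 − 0.9580 = 1.125 bits.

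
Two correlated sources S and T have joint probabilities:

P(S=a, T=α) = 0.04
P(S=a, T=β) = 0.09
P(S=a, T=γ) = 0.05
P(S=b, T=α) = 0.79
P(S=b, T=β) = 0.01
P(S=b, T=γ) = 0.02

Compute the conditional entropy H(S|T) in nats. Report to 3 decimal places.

Marginals: p(S) = (0.1800, 0.8200), p(T) = (0.8300, 0.1000, 0.0700).
H(S|T) = Σ p(T) · H(S|T=·).
  T=α: p=0.8300, H(S|T=α) = 0.1932
  T=β: p=0.1000, H(S|T=β) = 0.3251
  T=γ: p=0.0700, H(S|T=γ) = 0.5983
Weighted sum = 0.235 nats.

0.235 nats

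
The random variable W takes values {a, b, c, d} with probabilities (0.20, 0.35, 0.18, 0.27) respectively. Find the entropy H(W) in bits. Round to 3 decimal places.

H(W) = −Σ p·log₂ p.
  −(0.20)·log₂(0.20) = 0.4644
  −(0.35)·log₂(0.35) = 0.5301
  −(0.18)·log₂(0.18) = 0.4453
  −(0.27)·log₂(0.27) = 0.5100
Sum: 0.4644 + 0.5301 + 0.4453 + 0.5100 = 1.950 bits.

1.950 bits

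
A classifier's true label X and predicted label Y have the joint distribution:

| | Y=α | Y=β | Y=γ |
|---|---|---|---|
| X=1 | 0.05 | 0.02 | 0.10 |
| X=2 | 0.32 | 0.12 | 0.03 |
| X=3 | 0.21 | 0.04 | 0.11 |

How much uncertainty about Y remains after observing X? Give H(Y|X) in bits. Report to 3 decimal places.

1.238 bits

Chain rule: H(Y|X) = H(X,Y) − H(X).
Marginals: p(X) = (0.1700, 0.4700, 0.3600), p(Y) = (0.5800, 0.1800, 0.2400).
H(X,Y) = 2.7149 bits; H(X) = 1.4772 bits.
H(Y|X) = 2.7149 − 1.4772 = 1.238 bits.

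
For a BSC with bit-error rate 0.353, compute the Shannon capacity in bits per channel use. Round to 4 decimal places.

Binary symmetric channel: C = 1 − h₂(ε) where h₂ is the binary entropy function.
h₂(0.353) = −0.353·log₂0.353 − 0.647·log₂0.647 = 0.9367.
C = 1 − 0.9367 = 0.0633 bits per channel use.

0.0633 bits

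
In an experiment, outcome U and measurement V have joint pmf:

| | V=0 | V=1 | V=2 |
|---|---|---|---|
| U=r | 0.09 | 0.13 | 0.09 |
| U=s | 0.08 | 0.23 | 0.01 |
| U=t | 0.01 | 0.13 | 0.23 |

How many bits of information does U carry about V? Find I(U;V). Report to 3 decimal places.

Marginals: p(U) = (0.3100, 0.3200, 0.3700), p(V) = (0.1800, 0.4900, 0.3300).
I(U;V) = Σ p(x,y)·log₂[p(x,y)/(p(x)p(y))].
  (r,0): 0.09·log₂(1.6129) = 0.0621
  (r,1): 0.13·log₂(0.8558) = -0.0292
  (r,2): 0.09·log₂(0.8798) = -0.0166
  (s,0): 0.08·log₂(1.3889) = 0.0379
  (s,1): 0.23·log₂(1.4668) = 0.1271
  (s,2): 0.01·log₂(0.0947) = -0.0340
  (t,0): 0.01·log₂(0.1502) = -0.0274
  (t,1): 0.13·log₂(0.7170) = -0.0624
  (t,2): 0.23·log₂(1.8837) = 0.2101
Sum = 0.268 bits.

0.268 bits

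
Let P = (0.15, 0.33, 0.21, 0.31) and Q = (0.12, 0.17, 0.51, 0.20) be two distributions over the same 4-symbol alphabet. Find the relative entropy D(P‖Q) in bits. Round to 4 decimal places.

D(P‖Q) = Σ p·log₂(p/q).
  0.15·log₂(0.15/0.12) = 0.04829
  0.33·log₂(0.33/0.17) = 0.31579
  0.21·log₂(0.21/0.51) = -0.26882
  0.31·log₂(0.31/0.20) = 0.19600
D(P‖Q) = 0.2913 bits.

0.2913 bits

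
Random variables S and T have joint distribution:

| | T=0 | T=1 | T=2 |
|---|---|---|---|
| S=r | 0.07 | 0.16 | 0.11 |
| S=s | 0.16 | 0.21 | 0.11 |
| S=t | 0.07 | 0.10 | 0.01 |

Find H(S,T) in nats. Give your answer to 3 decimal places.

2.048 nats

H(S,T) = −Σ p(x,y)·ln p(x,y) over all 9 cells.
  cell (r,0): −0.07·ln0.07 = 0.1861
  cell (r,1): −0.16·ln0.16 = 0.2932
  cell (r,2): −0.11·ln0.11 = 0.2428
  cell (s,0): −0.16·ln0.16 = 0.2932
  cell (s,1): −0.21·ln0.21 = 0.3277
  cell (s,2): −0.11·ln0.11 = 0.2428
  cell (t,0): −0.07·ln0.07 = 0.1861
  cell (t,1): −0.10·ln0.10 = 0.2303
  cell (t,2): −0.01·ln0.01 = 0.0461
Sum = 2.048 nats.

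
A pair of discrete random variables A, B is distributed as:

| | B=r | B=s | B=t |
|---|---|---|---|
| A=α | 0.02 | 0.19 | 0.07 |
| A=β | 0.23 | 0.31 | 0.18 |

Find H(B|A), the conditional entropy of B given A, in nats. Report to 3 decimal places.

0.997 nats

Marginals: p(A) = (0.2800, 0.7200), p(B) = (0.2500, 0.5000, 0.2500).
H(B|A) = Σ p(A) · H(B|A=·).
  A=α: p=0.2800, H(B|A=α) = 0.7982
  A=β: p=0.7200, H(B|A=β) = 1.0739
Weighted sum = 0.997 nats.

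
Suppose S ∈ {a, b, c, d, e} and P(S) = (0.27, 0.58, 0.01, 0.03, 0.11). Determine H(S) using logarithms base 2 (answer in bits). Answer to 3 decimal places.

1.534 bits

H(S) = −Σ p·log₂ p.
  −(0.27)·log₂(0.27) = 0.5100
  −(0.58)·log₂(0.58) = 0.4558
  −(0.01)·log₂(0.01) = 0.0664
  −(0.03)·log₂(0.03) = 0.1518
  −(0.11)·log₂(0.11) = 0.3503
Sum: 0.5100 + 0.4558 + 0.0664 + 0.1518 + 0.3503 = 1.534 bits.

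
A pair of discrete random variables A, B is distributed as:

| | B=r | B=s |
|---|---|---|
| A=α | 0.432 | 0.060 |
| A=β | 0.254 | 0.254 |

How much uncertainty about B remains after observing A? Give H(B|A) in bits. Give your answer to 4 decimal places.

Marginals: p(A) = (0.4920, 0.5080), p(B) = (0.6860, 0.3140).
H(B|A) = Σ p(A) · H(B|A=·).
  A=α: p=0.4920, H(B|A=α) = 0.5349
  A=β: p=0.5080, H(B|A=β) = 1.0000
Weighted sum = 0.7712 bits.

0.7712 bits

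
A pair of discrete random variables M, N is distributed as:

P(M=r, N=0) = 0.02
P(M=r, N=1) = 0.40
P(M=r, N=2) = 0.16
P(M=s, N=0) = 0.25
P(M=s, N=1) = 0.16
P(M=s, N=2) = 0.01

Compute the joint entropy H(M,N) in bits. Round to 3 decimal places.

2.054 bits

H(M,N) = −Σ p(x,y)·log₂ p(x,y) over all 6 cells.
  cell (r,0): −0.02·log₂0.02 = 0.1129
  cell (r,1): −0.40·log₂0.40 = 0.5288
  cell (r,2): −0.16·log₂0.16 = 0.4230
  cell (s,0): −0.25·log₂0.25 = 0.5000
  cell (s,1): −0.16·log₂0.16 = 0.4230
  cell (s,2): −0.01·log₂0.01 = 0.0664
Sum = 2.054 bits.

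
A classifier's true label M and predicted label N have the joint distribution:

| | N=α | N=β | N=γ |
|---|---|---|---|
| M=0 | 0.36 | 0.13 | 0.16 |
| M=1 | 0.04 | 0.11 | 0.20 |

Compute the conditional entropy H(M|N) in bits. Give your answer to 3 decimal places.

Marginals: p(M) = (0.6500, 0.3500), p(N) = (0.4000, 0.2400, 0.3600).
H(M|N) = Σ p(N) · H(M|N=·).
  N=α: p=0.4000, H(M|N=α) = 0.4690
  N=β: p=0.2400, H(M|N=β) = 0.9950
  N=γ: p=0.3600, H(M|N=γ) = 0.9911
Weighted sum = 0.783 bits.

0.783 bits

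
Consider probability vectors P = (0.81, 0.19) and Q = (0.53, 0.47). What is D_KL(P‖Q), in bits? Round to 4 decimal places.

D(P‖Q) = Σ p·log₂(p/q).
  0.81·log₂(0.81/0.53) = 0.49566
  0.19·log₂(0.19/0.47) = -0.24827
D(P‖Q) = 0.2474 bits.

0.2474 bits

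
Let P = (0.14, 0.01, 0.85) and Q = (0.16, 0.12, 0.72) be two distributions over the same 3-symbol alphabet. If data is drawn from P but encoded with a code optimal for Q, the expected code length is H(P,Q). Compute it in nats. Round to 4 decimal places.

0.5570 nats

H(P,Q) = −Σ p·ln q.
  −0.14·ln(0.16) = 0.25656
  −0.01·ln(0.12) = 0.02120
  −0.85·ln(0.72) = 0.27923
H(P,Q) = 0.5570 nats.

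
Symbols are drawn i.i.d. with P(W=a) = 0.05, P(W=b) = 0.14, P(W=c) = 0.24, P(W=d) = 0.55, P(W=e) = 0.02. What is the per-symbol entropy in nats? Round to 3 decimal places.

H(W) = −Σ p·ln p.
  −(0.05)·ln(0.05) = 0.1498
  −(0.14)·ln(0.14) = 0.2753
  −(0.24)·ln(0.24) = 0.3425
  −(0.55)·ln(0.55) = 0.3288
  −(0.02)·ln(0.02) = 0.0782
Sum: 0.1498 + 0.2753 + 0.3425 + 0.3288 + 0.0782 = 1.175 nats.

1.175 nats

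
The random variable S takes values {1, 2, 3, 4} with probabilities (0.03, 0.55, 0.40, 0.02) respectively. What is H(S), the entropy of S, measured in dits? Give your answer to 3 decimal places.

H(S) = −Σ p·log₁₀ p.
  −(0.03)·log₁₀(0.03) = 0.0457
  −(0.55)·log₁₀(0.55) = 0.1428
  −(0.40)·log₁₀(0.40) = 0.1592
  −(0.02)·log₁₀(0.02) = 0.0340
Sum: 0.0457 + 0.1428 + 0.1592 + 0.0340 = 0.382 dits.

0.382 dits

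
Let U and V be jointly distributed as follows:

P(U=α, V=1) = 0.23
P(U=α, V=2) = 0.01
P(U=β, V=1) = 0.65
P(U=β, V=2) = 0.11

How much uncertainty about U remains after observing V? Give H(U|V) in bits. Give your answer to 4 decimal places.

0.7790 bits

Chain rule: H(U|V) = H(U,V) − H(V).
Marginals: p(U) = (0.2400, 0.7600), p(V) = (0.8800, 0.1200).
H(U,V) = 1.3084 bits; H(V) = 0.5294 bits.
H(U|V) = 1.3084 − 0.5294 = 0.7790 bits.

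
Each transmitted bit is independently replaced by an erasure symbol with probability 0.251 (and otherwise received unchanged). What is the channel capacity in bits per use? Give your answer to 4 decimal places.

0.7490 bits

Binary erasure channel: capacity C = 1 − ε.
C = 1 − 0.251 = 0.7490 bits per channel use.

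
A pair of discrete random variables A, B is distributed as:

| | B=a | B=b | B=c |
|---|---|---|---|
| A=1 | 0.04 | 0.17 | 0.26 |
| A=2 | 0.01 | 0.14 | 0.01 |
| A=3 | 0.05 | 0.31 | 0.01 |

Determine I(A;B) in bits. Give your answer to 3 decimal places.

0.278 bits

Marginals: p(A) = (0.4700, 0.1600, 0.3700), p(B) = (0.1000, 0.6200, 0.2800).
I(A;B) = Σ p(x,y)·log₂[p(x,y)/(p(x)p(y))].
  (1,a): 0.04·log₂(0.8511) = -0.0093
  (1,b): 0.17·log₂(0.5834) = -0.1322
  (1,c): 0.26·log₂(1.9757) = 0.2554
  (2,a): 0.01·log₂(0.6250) = -0.0068
  (2,b): 0.14·log₂(1.4113) = 0.0696
  (2,c): 0.01·log₂(0.2232) = -0.0216
  (3,a): 0.05·log₂(1.3514) = 0.0217
  (3,b): 0.31·log₂(1.3514) = 0.1347
  (3,c): 0.01·log₂(0.0965) = -0.0337
Sum = 0.278 bits.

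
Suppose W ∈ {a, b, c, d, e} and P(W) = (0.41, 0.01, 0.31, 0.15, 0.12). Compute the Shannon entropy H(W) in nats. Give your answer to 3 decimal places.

1.314 nats

H(W) = −Σ p·ln p.
  −(0.41)·ln(0.41) = 0.3656
  −(0.01)·ln(0.01) = 0.0461
  −(0.31)·ln(0.31) = 0.3631
  −(0.15)·ln(0.15) = 0.2846
  −(0.12)·ln(0.12) = 0.2544
Sum: 0.3656 + 0.0461 + 0.3631 + 0.2846 + 0.2544 = 1.314 nats.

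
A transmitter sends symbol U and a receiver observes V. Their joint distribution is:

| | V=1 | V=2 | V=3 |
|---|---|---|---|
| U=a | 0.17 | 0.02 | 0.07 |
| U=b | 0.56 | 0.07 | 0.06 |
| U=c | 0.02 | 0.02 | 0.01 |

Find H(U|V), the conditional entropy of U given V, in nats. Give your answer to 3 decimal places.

0.714 nats

Chain rule: H(U|V) = H(U,V) − H(V).
Marginals: p(U) = (0.2600, 0.6900, 0.0500), p(V) = (0.7500, 0.1100, 0.1400).
H(U,V) = 1.4478 nats; H(V) = 0.7338 nats.
H(U|V) = 1.4478 − 0.7338 = 0.714 nats.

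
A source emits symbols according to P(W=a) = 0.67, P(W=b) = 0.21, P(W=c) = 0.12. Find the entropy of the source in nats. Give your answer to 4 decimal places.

0.8505 nats

H(W) = −Σ p·ln p.
  −(0.67)·ln(0.67) = 0.26832
  −(0.21)·ln(0.21) = 0.32774
  −(0.12)·ln(0.12) = 0.25443
Sum: 0.26832 + 0.32774 + 0.25443 = 0.8505 nats.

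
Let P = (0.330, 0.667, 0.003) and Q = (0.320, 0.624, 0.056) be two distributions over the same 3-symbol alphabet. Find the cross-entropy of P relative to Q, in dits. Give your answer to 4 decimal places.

0.3037 dits

H(P,Q) = −Σ p·log₁₀ q.
  −0.330·log₁₀(0.320) = 0.16330
  −0.667·log₁₀(0.624) = 0.13661
  −0.003·log₁₀(0.056) = 0.00376
H(P,Q) = 0.3037 dits.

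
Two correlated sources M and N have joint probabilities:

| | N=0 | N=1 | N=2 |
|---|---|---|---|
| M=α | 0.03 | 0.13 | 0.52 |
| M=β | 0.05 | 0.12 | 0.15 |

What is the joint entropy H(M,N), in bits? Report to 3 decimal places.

H(M,N) = −Σ p(x,y)·log₂ p(x,y) over all 6 cells.
  cell (α,0): −0.03·log₂0.03 = 0.1518
  cell (α,1): −0.13·log₂0.13 = 0.3826
  cell (α,2): −0.52·log₂0.52 = 0.4906
  cell (β,0): −0.05·log₂0.05 = 0.2161
  cell (β,1): −0.12·log₂0.12 = 0.3671
  cell (β,2): −0.15·log₂0.15 = 0.4105
Sum = 2.019 bits.

2.019 bits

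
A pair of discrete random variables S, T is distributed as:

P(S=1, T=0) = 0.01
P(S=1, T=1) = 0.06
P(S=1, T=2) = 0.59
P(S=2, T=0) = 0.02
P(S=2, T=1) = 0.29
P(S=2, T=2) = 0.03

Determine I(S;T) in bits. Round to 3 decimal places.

Marginals: p(S) = (0.6600, 0.3400), p(T) = (0.0300, 0.3500, 0.6200).
I(S;T) = Σ p(x,y)·log₂[p(x,y)/(p(x)p(y))].
  (1,0): 0.01·log₂(0.5051) = -0.0099
  (1,1): 0.06·log₂(0.2597) = -0.1167
  (1,2): 0.59·log₂(1.4418) = 0.3115
  (2,0): 0.02·log₂(1.9608) = 0.0194
  (2,1): 0.29·log₂(2.4370) = 0.3727
  (2,2): 0.03·log₂(0.1423) = -0.0844
Sum = 0.493 bits.

0.493 bits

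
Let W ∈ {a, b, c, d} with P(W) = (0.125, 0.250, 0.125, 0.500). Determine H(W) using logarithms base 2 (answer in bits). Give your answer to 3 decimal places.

H(W) = −Σ p·log₂ p.
  −(0.125)·log₂(0.125) = 0.3750
  −(0.250)·log₂(0.250) = 0.5000
  −(0.125)·log₂(0.125) = 0.3750
  −(0.500)·log₂(0.500) = 0.5000
Sum: 0.3750 + 0.5000 + 0.3750 + 0.5000 = 1.750 bits.

1.750 bits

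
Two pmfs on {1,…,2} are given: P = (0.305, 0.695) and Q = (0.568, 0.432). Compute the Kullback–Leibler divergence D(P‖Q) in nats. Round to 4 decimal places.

D(P‖Q) = Σ p·ln(p/q).
  0.305·ln(0.305/0.568) = -0.18965
  0.695·ln(0.695/0.432) = 0.33046
D(P‖Q) = 0.1408 nats.

0.1408 nats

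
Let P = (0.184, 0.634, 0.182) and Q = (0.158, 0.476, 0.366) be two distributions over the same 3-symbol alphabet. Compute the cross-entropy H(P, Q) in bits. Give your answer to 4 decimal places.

H(P,Q) = −Σ p·log₂ q.
  −0.184·log₂(0.158) = 0.48981
  −0.634·log₂(0.476) = 0.67899
  −0.182·log₂(0.366) = 0.26392
H(P,Q) = 1.4327 bits.

1.4327 bits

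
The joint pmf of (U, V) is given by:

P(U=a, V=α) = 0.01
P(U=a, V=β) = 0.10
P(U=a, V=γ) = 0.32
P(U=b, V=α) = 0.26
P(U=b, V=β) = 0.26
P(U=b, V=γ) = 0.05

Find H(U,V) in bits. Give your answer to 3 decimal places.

H(U,V) = −Σ p(x,y)·log₂ p(x,y) over all 6 cells.
  cell (a,α): −0.01·log₂0.01 = 0.0664
  cell (a,β): −0.10·log₂0.10 = 0.3322
  cell (a,γ): −0.32·log₂0.32 = 0.5260
  cell (b,α): −0.26·log₂0.26 = 0.5053
  cell (b,β): −0.26·log₂0.26 = 0.5053
  cell (b,γ): −0.05·log₂0.05 = 0.2161
Sum = 2.151 bits.

2.151 bits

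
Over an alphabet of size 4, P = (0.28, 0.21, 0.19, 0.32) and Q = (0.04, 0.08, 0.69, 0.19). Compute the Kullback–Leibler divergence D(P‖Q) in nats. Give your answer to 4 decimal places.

0.6693 nats

D(P‖Q) = Σ p·ln(p/q).
  0.28·ln(0.28/0.04) = 0.54485
  0.21·ln(0.21/0.08) = 0.20267
  0.19·ln(0.19/0.69) = -0.24504
  0.32·ln(0.32/0.19) = 0.16682
D(P‖Q) = 0.6693 nats.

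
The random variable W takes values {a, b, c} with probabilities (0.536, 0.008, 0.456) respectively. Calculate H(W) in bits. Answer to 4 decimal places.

H(W) = −Σ p·log₂ p.
  −(0.536)·log₂(0.536) = 0.48224
  −(0.008)·log₂(0.008) = 0.05573
  −(0.456)·log₂(0.456) = 0.51660
Sum: 0.48224 + 0.05573 + 0.51660 = 1.0546 bits.

1.0546 bits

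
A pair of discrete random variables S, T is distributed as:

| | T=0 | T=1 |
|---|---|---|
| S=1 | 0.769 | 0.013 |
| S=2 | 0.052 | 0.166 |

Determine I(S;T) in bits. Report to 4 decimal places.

0.4097 bits

Marginals: p(S) = (0.7820, 0.2180), p(T) = (0.8210, 0.1790).
I(S;T) = H(S) + H(T) − H(S,T).
H(S) = 0.7565, H(T) = 0.6779, H(S,T) = 1.0247.
I(S;T) = 0.7565 + 0.6779 − 1.0247 = 0.4097 bits.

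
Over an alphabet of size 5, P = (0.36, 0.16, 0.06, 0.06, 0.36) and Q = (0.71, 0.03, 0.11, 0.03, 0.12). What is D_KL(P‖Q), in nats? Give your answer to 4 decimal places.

D(P‖Q) = Σ p·ln(p/q).
  0.36·ln(0.36/0.71) = -0.24450
  0.16·ln(0.16/0.03) = 0.26784
  0.06·ln(0.06/0.11) = -0.03637
  0.06·ln(0.06/0.03) = 0.04159
  0.36·ln(0.36/0.12) = 0.39550
D(P‖Q) = 0.4241 nats.

0.4241 nats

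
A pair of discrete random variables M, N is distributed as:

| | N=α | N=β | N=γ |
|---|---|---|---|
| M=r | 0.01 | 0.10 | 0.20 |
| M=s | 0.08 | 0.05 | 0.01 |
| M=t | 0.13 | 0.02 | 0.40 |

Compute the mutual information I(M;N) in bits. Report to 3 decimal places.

0.284 bits

Marginals: p(M) = (0.3100, 0.1400, 0.5500), p(N) = (0.2200, 0.1700, 0.6100).
I(M;N) = Σ p(x,y)·log₂[p(x,y)/(p(x)p(y))].
  (r,α): 0.01·log₂(0.1466) = -0.0277
  (r,β): 0.10·log₂(1.8975) = 0.0924
  (r,γ): 0.20·log₂(1.0576) = 0.0162
  (s,α): 0.08·log₂(2.5974) = 0.1102
  (s,β): 0.05·log₂(2.1008) = 0.0535
  (s,γ): 0.01·log₂(0.1171) = -0.0309
  (t,α): 0.13·log₂(1.0744) = 0.0135
  (t,β): 0.02·log₂(0.2139) = -0.0445
  (t,γ): 0.40·log₂(1.1923) = 0.1015
Sum = 0.284 bits.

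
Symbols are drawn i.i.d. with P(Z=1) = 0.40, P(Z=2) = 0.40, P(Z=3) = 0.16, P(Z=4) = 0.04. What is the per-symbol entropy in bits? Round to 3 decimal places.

H(Z) = −Σ p·log₂ p.
  −(0.40)·log₂(0.40) = 0.5288
  −(0.40)·log₂(0.40) = 0.5288
  −(0.16)·log₂(0.16) = 0.4230
  −(0.04)·log₂(0.04) = 0.1858
Sum: 0.5288 + 0.5288 + 0.4230 + 0.1858 = 1.666 bits.

1.666 bits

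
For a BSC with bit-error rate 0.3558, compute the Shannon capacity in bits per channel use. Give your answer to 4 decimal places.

Binary symmetric channel: C = 1 − h₂(ε) where h₂ is the binary entropy function.
h₂(0.3558) = −0.3558·log₂0.3558 − 0.6442·log₂0.6442 = 0.9391.
C = 1 − 0.9391 = 0.0609 bits per channel use.

0.0609 bits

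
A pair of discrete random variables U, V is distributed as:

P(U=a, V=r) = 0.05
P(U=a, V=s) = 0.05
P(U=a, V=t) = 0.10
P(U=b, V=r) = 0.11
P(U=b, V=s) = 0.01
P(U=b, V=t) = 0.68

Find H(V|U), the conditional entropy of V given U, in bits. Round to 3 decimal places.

0.838 bits

Marginals: p(U) = (0.2000, 0.8000), p(V) = (0.1600, 0.0600, 0.7800).
H(V|U) = Σ p(U) · H(V|U=·).
  U=a: p=0.2000, H(V|U=a) = 1.5000
  U=b: p=0.8000, H(V|U=b) = 0.6719
Weighted sum = 0.838 bits.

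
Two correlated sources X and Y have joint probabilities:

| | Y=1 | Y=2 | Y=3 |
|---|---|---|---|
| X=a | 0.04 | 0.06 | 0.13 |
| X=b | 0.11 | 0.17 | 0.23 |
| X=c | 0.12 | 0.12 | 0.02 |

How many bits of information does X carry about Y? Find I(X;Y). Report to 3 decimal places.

Marginals: p(X) = (0.2300, 0.5100, 0.2600), p(Y) = (0.2700, 0.3500, 0.3800).
I(X;Y) = H(X) + H(Y) − H(X,Y).
H(X) = 1.4884, H(Y) = 1.5706, H(X,Y) = 2.9315.
I(X;Y) = 1.4884 + 1.5706 − 2.9315 = 0.127 bits.

0.127 bits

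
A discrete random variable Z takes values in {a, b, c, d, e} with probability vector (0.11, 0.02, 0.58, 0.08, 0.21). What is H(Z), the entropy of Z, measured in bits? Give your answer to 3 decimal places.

1.683 bits

H(Z) = −Σ p·log₂ p.
  −(0.11)·log₂(0.11) = 0.3503
  −(0.02)·log₂(0.02) = 0.1129
  −(0.58)·log₂(0.58) = 0.4558
  −(0.08)·log₂(0.08) = 0.2915
  −(0.21)·log₂(0.21) = 0.4728
Sum: 0.3503 + 0.1129 + 0.4558 + 0.2915 + 0.4728 = 1.683 bits.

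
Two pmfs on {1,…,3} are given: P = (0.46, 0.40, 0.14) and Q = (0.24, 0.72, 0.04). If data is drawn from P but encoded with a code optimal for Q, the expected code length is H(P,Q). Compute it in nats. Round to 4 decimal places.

1.2385 nats

H(P,Q) = −Σ p·ln q.
  −0.46·ln(0.24) = 0.65647
  −0.40·ln(0.72) = 0.13140
  −0.14·ln(0.04) = 0.45064
H(P,Q) = 1.2385 nats.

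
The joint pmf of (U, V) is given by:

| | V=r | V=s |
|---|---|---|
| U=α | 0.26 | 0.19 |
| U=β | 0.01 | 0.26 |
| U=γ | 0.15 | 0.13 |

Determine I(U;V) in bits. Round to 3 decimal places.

0.199 bits

Marginals: p(U) = (0.4500, 0.2700, 0.2800), p(V) = (0.4200, 0.5800).
I(U;V) = H(U) + H(V) − H(U,V).
H(U) = 1.5426, H(V) = 0.9815, H(U,V) = 2.3254.
I(U;V) = 1.5426 + 0.9815 − 2.3254 = 0.199 bits.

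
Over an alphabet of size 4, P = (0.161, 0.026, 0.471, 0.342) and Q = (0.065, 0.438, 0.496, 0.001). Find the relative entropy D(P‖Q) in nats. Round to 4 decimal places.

2.0437 nats

D(P‖Q) = Σ p·ln(p/q).
  0.161·ln(0.161/0.065) = 0.14603
  0.026·ln(0.026/0.438) = -0.07343
  0.471·ln(0.471/0.496) = -0.02436
  0.342·ln(0.342/0.001) = 1.99551
D(P‖Q) = 2.0437 nats.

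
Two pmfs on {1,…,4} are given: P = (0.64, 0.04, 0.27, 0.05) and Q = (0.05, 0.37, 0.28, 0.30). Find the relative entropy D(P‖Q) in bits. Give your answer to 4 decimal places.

D(P‖Q) = Σ p·log₂(p/q).
  0.64·log₂(0.64/0.05) = 2.35397
  0.04·log₂(0.04/0.37) = -0.12838
  0.27·log₂(0.27/0.28) = -0.01417
  0.05·log₂(0.05/0.30) = -0.12925
D(P‖Q) = 2.0822 bits.

2.0822 bits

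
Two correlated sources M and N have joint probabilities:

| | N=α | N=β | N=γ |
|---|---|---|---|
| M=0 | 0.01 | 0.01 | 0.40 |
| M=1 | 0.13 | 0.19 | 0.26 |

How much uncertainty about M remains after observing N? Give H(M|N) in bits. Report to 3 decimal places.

Chain rule: H(M|N) = H(M,N) − H(N).
Marginals: p(M) = (0.4200, 0.5800), p(N) = (0.1400, 0.2000, 0.6600).
H(M,N) = 2.0048 bits; H(N) = 1.2571 bits.
H(M|N) = 2.0048 − 1.2571 = 0.748 bits.

0.748 bits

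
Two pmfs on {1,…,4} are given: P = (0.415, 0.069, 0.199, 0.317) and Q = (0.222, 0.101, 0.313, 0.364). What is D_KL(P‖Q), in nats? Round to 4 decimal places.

D(P‖Q) = Σ p·ln(p/q).
  0.415·ln(0.415/0.222) = 0.25962
  0.069·ln(0.069/0.101) = -0.02629
  0.199·ln(0.199/0.313) = -0.09013
  0.317·ln(0.317/0.364) = -0.04383
D(P‖Q) = 0.0994 nats.

0.0994 nats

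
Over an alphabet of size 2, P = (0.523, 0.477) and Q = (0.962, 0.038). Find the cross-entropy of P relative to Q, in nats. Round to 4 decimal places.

H(P,Q) = −Σ p·ln q.
  −0.523·ln(0.962) = 0.02026
  −0.477·ln(0.038) = 1.55987
H(P,Q) = 1.5801 nats.

1.5801 nats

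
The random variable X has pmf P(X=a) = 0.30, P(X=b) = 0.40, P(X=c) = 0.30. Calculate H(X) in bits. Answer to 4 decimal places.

1.5710 bits

H(X) = −Σ p·log₂ p.
  −(0.30)·log₂(0.30) = 0.52109
  −(0.40)·log₂(0.40) = 0.52877
  −(0.30)·log₂(0.30) = 0.52109
Sum: 0.52109 + 0.52877 + 0.52109 = 1.5710 bits.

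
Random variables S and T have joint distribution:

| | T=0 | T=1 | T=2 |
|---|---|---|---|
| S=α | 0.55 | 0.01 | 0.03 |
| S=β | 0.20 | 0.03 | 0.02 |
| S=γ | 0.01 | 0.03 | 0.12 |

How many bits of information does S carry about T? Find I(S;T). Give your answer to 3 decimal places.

0.369 bits

Marginals: p(S) = (0.5900, 0.2500, 0.1600), p(T) = (0.7600, 0.0700, 0.1700).
I(S;T) = H(S) + H(T) − H(S,T).
H(S) = 1.3721, H(T) = 1.0040, H(S,T) = 2.0069.
I(S;T) = 1.3721 + 1.0040 − 2.0069 = 0.369 bits.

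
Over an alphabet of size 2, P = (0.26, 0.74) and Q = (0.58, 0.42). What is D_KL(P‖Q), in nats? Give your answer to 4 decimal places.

D(P‖Q) = Σ p·ln(p/q).
  0.26·ln(0.26/0.58) = -0.20861
  0.74·ln(0.74/0.42) = 0.41913
D(P‖Q) = 0.2105 nats.

0.2105 nats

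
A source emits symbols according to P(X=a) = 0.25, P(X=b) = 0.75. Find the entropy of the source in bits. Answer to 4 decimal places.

0.8113 bits

H(X) = −Σ p·log₂ p.
  −(0.25)·log₂(0.25) = 0.50000
  −(0.75)·log₂(0.75) = 0.31128
Sum: 0.50000 + 0.31128 = 0.8113 bits.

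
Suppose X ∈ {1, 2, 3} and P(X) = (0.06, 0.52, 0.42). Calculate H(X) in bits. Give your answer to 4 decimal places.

H(X) = −Σ p·log₂ p.
  −(0.06)·log₂(0.06) = 0.24353
  −(0.52)·log₂(0.52) = 0.49058
  −(0.42)·log₂(0.42) = 0.52565
Sum: 0.24353 + 0.49058 + 0.52565 = 1.2598 bits.

1.2598 bits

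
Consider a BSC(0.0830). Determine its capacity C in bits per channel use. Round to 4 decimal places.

Binary symmetric channel: C = 1 − h₂(ε) where h₂ is the binary entropy function.
h₂(0.0830) = −0.0830·log₂0.0830 − 0.9170·log₂0.9170 = 0.4127.
C = 1 − 0.4127 = 0.5873 bits per channel use.

0.5873 bits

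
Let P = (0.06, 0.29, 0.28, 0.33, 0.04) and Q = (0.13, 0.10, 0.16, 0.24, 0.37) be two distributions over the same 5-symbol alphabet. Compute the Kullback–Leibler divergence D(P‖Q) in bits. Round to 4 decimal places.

0.6278 bits

D(P‖Q) = Σ p·log₂(p/q).
  0.06·log₂(0.06/0.13) = -0.06693
  0.29·log₂(0.29/0.10) = 0.44546
  0.28·log₂(0.28/0.16) = 0.22606
  0.33·log₂(0.33/0.24) = 0.15161
  0.04·log₂(0.04/0.37) = -0.12838
D(P‖Q) = 0.6278 bits.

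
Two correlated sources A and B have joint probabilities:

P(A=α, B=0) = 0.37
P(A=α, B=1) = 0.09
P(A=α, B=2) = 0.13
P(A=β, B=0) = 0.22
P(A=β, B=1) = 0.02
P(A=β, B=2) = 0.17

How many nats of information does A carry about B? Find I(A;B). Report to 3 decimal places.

0.030 nats

Marginals: p(A) = (0.5900, 0.4100), p(B) = (0.5900, 0.1100, 0.3000).
I(A;B) = Σ p(x,y)·ln[p(x,y)/(p(x)p(y))].
  (α,0): 0.37·ln(1.0629) = 0.0226
  (α,1): 0.09·ln(1.3867) = 0.0294
  (α,2): 0.13·ln(0.7345) = -0.0401
  (β,0): 0.22·ln(0.9095) = -0.0209
  (β,1): 0.02·ln(0.4435) = -0.0163
  (β,2): 0.17·ln(1.3821) = 0.0550
Sum = 0.030 nats.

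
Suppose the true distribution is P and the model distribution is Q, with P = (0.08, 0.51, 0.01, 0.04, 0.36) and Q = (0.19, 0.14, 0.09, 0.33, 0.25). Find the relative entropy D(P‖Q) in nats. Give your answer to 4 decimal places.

0.6150 nats

D(P‖Q) = Σ p·ln(p/q).
  0.08·ln(0.08/0.19) = -0.06920
  0.51·ln(0.51/0.14) = 0.65931
  0.01·ln(0.01/0.09) = -0.02197
  0.04·ln(0.04/0.33) = -0.08441
  0.36·ln(0.36/0.25) = 0.13127
D(P‖Q) = 0.6150 nats.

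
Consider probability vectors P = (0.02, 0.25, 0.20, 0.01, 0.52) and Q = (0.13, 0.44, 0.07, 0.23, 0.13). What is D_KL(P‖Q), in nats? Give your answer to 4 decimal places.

D(P‖Q) = Σ p·ln(p/q).
  0.02·ln(0.02/0.13) = -0.03744
  0.25·ln(0.25/0.44) = -0.14133
  0.20·ln(0.20/0.07) = 0.20996
  0.01·ln(0.01/0.23) = -0.03135
  0.52·ln(0.52/0.13) = 0.72087
D(P‖Q) = 0.7207 nats.

0.7207 nats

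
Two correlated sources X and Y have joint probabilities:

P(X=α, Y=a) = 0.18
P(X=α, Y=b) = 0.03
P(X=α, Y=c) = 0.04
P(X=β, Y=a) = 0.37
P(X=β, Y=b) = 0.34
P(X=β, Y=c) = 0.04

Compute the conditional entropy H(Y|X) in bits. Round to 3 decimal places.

1.217 bits

Marginals: p(X) = (0.2500, 0.7500), p(Y) = (0.5500, 0.3700, 0.0800).
H(Y|X) = Σ p(X) · H(Y|X=·).
  X=α: p=0.2500, H(Y|X=α) = 1.1313
  X=β: p=0.7500, H(Y|X=β) = 1.2458
Weighted sum = 1.217 bits.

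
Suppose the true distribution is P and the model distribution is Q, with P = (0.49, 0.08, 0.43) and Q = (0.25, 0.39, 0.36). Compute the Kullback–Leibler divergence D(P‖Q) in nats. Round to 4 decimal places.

0.2794 nats

D(P‖Q) = Σ p·ln(p/q).
  0.49·ln(0.49/0.25) = 0.32974
  0.08·ln(0.08/0.39) = -0.12673
  0.43·ln(0.43/0.36) = 0.07640
D(P‖Q) = 0.2794 nats.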